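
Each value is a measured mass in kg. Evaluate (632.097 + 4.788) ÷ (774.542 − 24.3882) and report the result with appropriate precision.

632.097 + 4.788 = 636.885, limited to 3 d.p. → 6 s.f.; 774.542 − 24.3882 = 750.1538, limited to 3 d.p. → 6 s.f.
Carrying full precision, 636.885 ÷ 750.1538 = 0.849005897191…; keep min(6, 6) = 6 s.f.
Rounded to 6 significant figures: 8.49006 × 10⁻¹.

8.49006 × 10⁻¹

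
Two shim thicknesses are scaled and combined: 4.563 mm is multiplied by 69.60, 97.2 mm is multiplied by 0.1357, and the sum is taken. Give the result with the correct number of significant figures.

330.8 mm

4.563 × 69.60 = 317.5848 → 317.6 mm (4 s.f., last digit at the 10^-1 place).
97.2 × 0.1357 = 13.19004 → 13.2 mm (3 s.f., last digit at the 10^-1 place).
Sum: 330.77484 mm; keep the coarser place, 10^-1.
Result: 330.8 mm.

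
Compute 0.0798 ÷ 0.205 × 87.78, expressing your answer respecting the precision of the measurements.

34.2

0.0798 ÷ 0.205 × 87.78 = 34.1699707317…
Multiplication/division keeps the fewest significant figures: 0.0798 → 3 s.f., 0.205 → 3 s.f., 87.78 → 4 s.f.; limit is 3.
Rounded to 3 significant figures: 34.2.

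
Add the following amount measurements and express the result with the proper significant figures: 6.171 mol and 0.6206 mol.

6.792 mol

6.171 mol + 0.6206 mol = 6.7916 mol.
Addition/subtraction keeps the fewest decimal places: 6.171 → 3 decimal places, 0.6206 → 4 decimal places; limit is 3.
Rounded to 3 decimal places: 6.792 mol.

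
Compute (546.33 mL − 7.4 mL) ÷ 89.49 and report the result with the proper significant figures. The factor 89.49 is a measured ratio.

6.022 mL

546.33 mL − 7.4 mL = 538.93 mL; the difference is limited to 1 decimal place (4 s.f.).
Carrying full precision, 538.93 ÷ 89.49 = 6.02223712147… mL; 89.49 has 4 s.f., so the result keeps min(4, 4) = 4 s.f.
Rounded to 4 significant figures: 6.022 mL.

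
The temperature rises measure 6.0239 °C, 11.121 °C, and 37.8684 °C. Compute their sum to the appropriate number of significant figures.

6.0239 °C + 11.121 °C + 37.8684 °C = 55.0133 °C.
Addition/subtraction keeps the fewest decimal places: 6.0239 → 4 decimal places, 11.121 → 3 decimal places, 37.8684 → 4 decimal places; limit is 3.
Rounded to 3 decimal places: 55.013 °C.

55.013 °C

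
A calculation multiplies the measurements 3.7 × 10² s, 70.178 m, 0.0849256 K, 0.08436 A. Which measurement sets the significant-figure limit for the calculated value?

3.7 × 10² s → 2 s.f.; 70.178 m → 5 s.f.; 0.0849256 K → 6 s.f.; 0.08436 A → 4 s.f.
The fewest is 2 significant figures, from 3.7 × 10² s.

3.7 × 10² s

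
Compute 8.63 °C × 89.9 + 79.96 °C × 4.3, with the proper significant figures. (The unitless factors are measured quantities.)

1.12 × 10^3 °C

8.63 × 89.9 = 775.837 → 776 °C (3 s.f., last digit at the 10^0 place).
79.96 × 4.3 = 343.828 → 3.4 × 10^2 °C (2 s.f., last digit at the 10^1 place).
Sum: 1119.665 °C; keep the coarser place, 10^1.
Result: 1.12 × 10^3 °C.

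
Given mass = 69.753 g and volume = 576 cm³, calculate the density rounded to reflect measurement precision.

density = 69.753 g ÷ 576 cm³ = 0.121098958333… g/cm³.
69.753 has 5 significant figures; 576 has 3.
Division/multiplication keeps the fewest: 3 significant figures.
Rounded: 1.21 × 10⁻¹ g/cm³.

1.21 × 10⁻¹ g/cm³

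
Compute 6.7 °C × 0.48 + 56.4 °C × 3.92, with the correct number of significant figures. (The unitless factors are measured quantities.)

224 °C

6.7 × 0.48 = 3.216 → 3.2 °C (2 s.f., last digit at the 10^-1 place).
56.4 × 3.92 = 221.088 → 221 °C (3 s.f., last digit at the 10^0 place).
Sum: 224.304 °C; keep the coarser place, 10^0.
Result: 224 °C.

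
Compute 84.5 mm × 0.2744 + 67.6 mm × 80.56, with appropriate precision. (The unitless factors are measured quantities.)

5.47 × 10^3 mm

84.5 × 0.2744 = 23.1868 → 23.2 mm (3 s.f., last digit at the 10^-1 place).
67.6 × 80.56 = 5445.856 → 5.45 × 10^3 mm (3 s.f., last digit at the 10^1 place).
Sum: 5469.0428 mm; keep the coarser place, 10^1.
Result: 5.47 × 10^3 mm.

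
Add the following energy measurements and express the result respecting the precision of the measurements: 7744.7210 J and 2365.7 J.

7744.7210 J + 2365.7 J = 10110.4210 J.
Addition/subtraction keeps the fewest decimal places: 7744.7210 → 4 decimal places, 2365.7 → 1 decimal place; limit is 1.
Rounded to 1 decimal place: 1.01104 × 10^4 J.

1.01104 × 10^4 J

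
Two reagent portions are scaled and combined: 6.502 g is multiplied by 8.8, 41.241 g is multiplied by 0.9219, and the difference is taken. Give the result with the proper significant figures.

19 g

6.502 × 8.8 = 57.2176 → 57 g (2 s.f., last digit at the 10^0 place).
41.241 × 0.9219 = 38.0200779 → 38.02 g (4 s.f., last digit at the 10^-2 place).
Difference: 19.1975221 g; keep the coarser place, 10^0.
Result: 19 g.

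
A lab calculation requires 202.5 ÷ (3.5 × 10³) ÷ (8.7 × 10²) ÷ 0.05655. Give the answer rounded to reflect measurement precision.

202.5 ÷ (3.5 × 10³) ÷ (8.7 × 10²) ÷ 0.05655 = 0.00117599404163…
Multiplication/division keeps the fewest significant figures: 202.5 → 4 s.f., 3.5 × 10³ → 2 s.f., 8.7 × 10² → 2 s.f., 0.05655 → 4 s.f.; limit is 2.
Rounded to 2 significant figures: 0.0012.

0.0012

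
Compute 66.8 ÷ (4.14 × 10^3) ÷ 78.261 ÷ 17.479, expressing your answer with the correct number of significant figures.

1.18 × 10^-5

66.8 ÷ (4.14 × 10^3) ÷ 78.261 ÷ 17.479 = 0.0000117954400072…
Multiplication/division keeps the fewest significant figures: 66.8 → 3 s.f., 4.14 × 10^3 → 3 s.f., 78.261 → 5 s.f., 17.479 → 5 s.f.; limit is 3.
Rounded to 3 significant figures: 1.18 × 10^-5.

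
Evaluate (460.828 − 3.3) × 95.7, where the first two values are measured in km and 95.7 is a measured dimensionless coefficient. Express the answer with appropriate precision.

460.828 km − 3.3 km = 457.528 km; the difference is limited to 1 decimal place (4 s.f.).
Carrying full precision, 457.528 × 95.7 = 43785.4296 km; 95.7 has 3 s.f., so the result keeps min(4, 3) = 3 s.f.
Rounded to 3 significant figures: 4.38 × 10^4 km.

4.38 × 10^4 km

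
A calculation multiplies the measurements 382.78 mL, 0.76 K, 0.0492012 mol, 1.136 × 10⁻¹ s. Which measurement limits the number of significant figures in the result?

0.76 K

382.78 mL → 5 s.f.; 0.76 K → 2 s.f.; 0.0492012 mol → 6 s.f.; 1.136 × 10⁻¹ s → 4 s.f.
The fewest is 2 significant figures, from 0.76 K.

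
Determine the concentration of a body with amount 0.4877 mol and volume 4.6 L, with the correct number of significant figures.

1.1 × 10^-1 mol/L

concentration = 0.4877 mol ÷ 4.6 L = 0.10602173913… mol/L.
0.4877 has 4 significant figures; 4.6 has 2.
Division/multiplication keeps the fewest: 2 significant figures.
Rounded: 1.1 × 10^-1 mol/L.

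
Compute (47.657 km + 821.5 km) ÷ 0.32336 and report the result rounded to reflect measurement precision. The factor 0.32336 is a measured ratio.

2688 km

47.657 km + 821.5 km = 869.157 km; the sum is limited to 1 decimal place (4 s.f.).
Carrying full precision, 869.157 ÷ 0.32336 = 2687.89275111… km; 0.32336 has 5 s.f., so the result keeps min(4, 5) = 4 s.f.
Rounded to 4 significant figures: 2688 km.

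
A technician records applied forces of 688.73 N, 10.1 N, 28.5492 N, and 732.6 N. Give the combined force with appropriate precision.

688.73 N + 10.1 N + 28.5492 N + 732.6 N = 1459.9792 N.
Addition/subtraction keeps the fewest decimal places: 688.73 → 2 decimal places, 10.1 → 1 decimal place, 28.5492 → 4 decimal places, 732.6 → 1 decimal place; limit is 1.
Rounded to 1 decimal place: 1460.0 N.

1460.0 N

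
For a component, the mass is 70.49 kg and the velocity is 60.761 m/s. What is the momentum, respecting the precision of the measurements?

momentum = 70.49 kg × 60.761 m/s = 4283.04289 kg·m/s.
70.49 has 4 significant figures; 60.761 has 5.
Division/multiplication keeps the fewest: 4 significant figures.
Rounded: 4283 kg·m/s.

4283 kg·m/s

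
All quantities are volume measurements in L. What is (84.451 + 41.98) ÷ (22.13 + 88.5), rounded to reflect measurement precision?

84.451 + 41.98 = 126.431, limited to 2 d.p. → 5 s.f.; 22.13 + 88.5 = 110.63, limited to 1 d.p. → 4 s.f.
Carrying full precision, 126.431 ÷ 110.63 = 1.14282744283…; keep min(5, 4) = 4 s.f.
Rounded to 4 significant figures: 1.143.

1.143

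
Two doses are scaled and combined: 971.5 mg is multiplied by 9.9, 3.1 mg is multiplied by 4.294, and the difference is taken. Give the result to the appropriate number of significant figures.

9.6 × 10³ mg

971.5 × 9.9 = 9617.85 → 9.6 × 10³ mg (2 s.f., last digit at the 10^2 place).
3.1 × 4.294 = 13.3114 → 13 mg (2 s.f., last digit at the 10^0 place).
Difference: 9604.5386 mg; keep the coarser place, 10^2.
Result: 9.6 × 10³ mg.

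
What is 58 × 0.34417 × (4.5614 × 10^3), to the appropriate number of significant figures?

9.1 × 10^4

58 × 0.34417 × (4.5614 × 10^3) = 91054.028204
Multiplication/division keeps the fewest significant figures: 58 → 2 s.f., 0.34417 → 5 s.f., 4.5614 × 10^3 → 5 s.f.; limit is 2.
Rounded to 2 significant figures: 9.1 × 10^4.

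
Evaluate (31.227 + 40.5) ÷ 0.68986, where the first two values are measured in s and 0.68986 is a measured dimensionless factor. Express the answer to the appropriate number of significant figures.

31.227 s + 40.5 s = 71.727 s; the sum is limited to 1 decimal place (3 s.f.).
Carrying full precision, 71.727 ÷ 0.68986 = 103.973269939… s; 0.68986 has 5 s.f., so the result keeps min(3, 5) = 3 s.f.
Rounded to 3 significant figures: 104 s.

104 s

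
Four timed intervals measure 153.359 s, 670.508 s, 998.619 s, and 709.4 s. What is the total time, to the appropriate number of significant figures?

2531.9 s

153.359 s + 670.508 s + 998.619 s + 709.4 s = 2531.886 s.
Addition/subtraction keeps the fewest decimal places: 153.359 → 3 decimal places, 670.508 → 3 decimal places, 998.619 → 3 decimal places, 709.4 → 1 decimal place; limit is 1.
Rounded to 1 decimal place: 2531.9 s.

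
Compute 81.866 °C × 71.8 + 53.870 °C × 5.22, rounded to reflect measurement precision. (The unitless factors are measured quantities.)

81.866 × 71.8 = 5877.9788 → 5.88 × 10³ °C (3 s.f., last digit at the 10^1 place).
53.870 × 5.22 = 281.2014 → 281 °C (3 s.f., last digit at the 10^0 place).
Sum: 6159.1802 °C; keep the coarser place, 10^1.
Result: 6.16 × 10³ °C.

6.16 × 10³ °C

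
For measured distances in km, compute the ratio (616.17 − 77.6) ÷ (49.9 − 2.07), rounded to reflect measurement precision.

616.17 − 77.6 = 538.57, limited to 1 d.p. → 4 s.f.; 49.9 − 2.07 = 47.83, limited to 1 d.p. → 3 s.f.
Carrying full precision, 538.57 ÷ 47.83 = 11.260087811…; keep min(4, 3) = 3 s.f.
Rounded to 3 significant figures: 11.3.

11.3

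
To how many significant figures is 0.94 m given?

2

0.94: leading zeros are not significant.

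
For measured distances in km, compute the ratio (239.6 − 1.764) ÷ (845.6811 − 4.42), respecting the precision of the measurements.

2.827 × 10⁻¹

239.6 − 1.764 = 237.836, limited to 1 d.p. → 4 s.f.; 845.6811 − 4.42 = 841.2611, limited to 2 d.p. → 5 s.f.
Carrying full precision, 237.836 ÷ 841.2611 = 0.282713654536…; keep min(4, 5) = 4 s.f.
Rounded to 4 significant figures: 2.827 × 10⁻¹.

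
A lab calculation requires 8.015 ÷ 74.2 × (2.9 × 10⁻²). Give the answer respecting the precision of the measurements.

8.015 ÷ 74.2 × (2.9 × 10⁻²) = 0.00313254716981…
Multiplication/division keeps the fewest significant figures: 8.015 → 4 s.f., 74.2 → 3 s.f., 2.9 × 10⁻² → 2 s.f.; limit is 2.
Rounded to 2 significant figures: 0.0031.

0.0031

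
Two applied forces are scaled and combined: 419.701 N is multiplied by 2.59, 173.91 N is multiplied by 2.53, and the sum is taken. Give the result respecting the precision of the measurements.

1.53 × 10³ N

419.701 × 2.59 = 1087.02559 → 1.09 × 10³ N (3 s.f., last digit at the 10^1 place).
173.91 × 2.53 = 439.9923 → 4.40 × 10² N (3 s.f., last digit at the 10^0 place).
Sum: 1527.01789 N; keep the coarser place, 10^1.
Result: 1.53 × 10³ N.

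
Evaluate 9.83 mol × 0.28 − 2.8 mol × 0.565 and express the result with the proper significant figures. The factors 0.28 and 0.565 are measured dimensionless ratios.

1.2 mol

9.83 × 0.28 = 2.7524 → 2.8 mol (2 s.f., last digit at the 10^-1 place).
2.8 × 0.565 = 1.582 → 1.6 mol (2 s.f., last digit at the 10^-1 place).
Difference: 1.1704 mol; keep the coarser place, 10^-1.
Result: 1.2 mol.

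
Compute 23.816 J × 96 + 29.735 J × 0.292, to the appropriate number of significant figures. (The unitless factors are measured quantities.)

2.3 × 10^3 J

23.816 × 96 = 2286.336 → 2.3 × 10^3 J (2 s.f., last digit at the 10^2 place).
29.735 × 0.292 = 8.68262 → 8.68 J (3 s.f., last digit at the 10^-2 place).
Sum: 2295.01862 J; keep the coarser place, 10^2.
Result: 2.3 × 10^3 J.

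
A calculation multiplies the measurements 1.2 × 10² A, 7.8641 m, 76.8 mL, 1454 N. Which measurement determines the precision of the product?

1.2 × 10² A

1.2 × 10² A → 2 s.f.; 7.8641 m → 5 s.f.; 76.8 mL → 3 s.f.; 1454 N → 4 s.f.
The fewest is 2 significant figures, from 1.2 × 10² A.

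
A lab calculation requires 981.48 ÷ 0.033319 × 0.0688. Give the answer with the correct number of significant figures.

981.48 ÷ 0.033319 × 0.0688 = 2026.64617786…
Multiplication/division keeps the fewest significant figures: 981.48 → 5 s.f., 0.033319 → 5 s.f., 0.0688 → 3 s.f.; limit is 3.
Rounded to 3 significant figures: 2.03 × 10^3.

2.03 × 10^3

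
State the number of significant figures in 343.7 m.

343.7: every digit is nonzero and significant.

4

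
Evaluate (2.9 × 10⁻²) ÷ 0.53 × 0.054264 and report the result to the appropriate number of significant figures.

(2.9 × 10⁻²) ÷ 0.53 × 0.054264 = 0.00296916226415…
Multiplication/division keeps the fewest significant figures: 2.9 × 10⁻² → 2 s.f., 0.53 → 2 s.f., 0.054264 → 5 s.f.; limit is 2.
Rounded to 2 significant figures: 0.0030.

0.0030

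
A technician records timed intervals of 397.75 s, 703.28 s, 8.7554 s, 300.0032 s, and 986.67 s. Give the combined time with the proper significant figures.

2396.46 s

397.75 s + 703.28 s + 8.7554 s + 300.0032 s + 986.67 s = 2396.4586 s.
Addition/subtraction keeps the fewest decimal places: 397.75 → 2 decimal places, 703.28 → 2 decimal places, 8.7554 → 4 decimal places, 300.0032 → 4 decimal places, 986.67 → 2 decimal places; limit is 2.
Rounded to 2 decimal places: 2396.46 s.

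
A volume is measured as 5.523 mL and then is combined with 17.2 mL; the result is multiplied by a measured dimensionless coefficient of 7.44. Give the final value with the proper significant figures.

5.523 mL + 17.2 mL = 22.723 mL; the sum is limited to 1 decimal place (3 s.f.).
Carrying full precision, 22.723 × 7.44 = 169.05912 mL; 7.44 has 3 s.f., so the result keeps min(3, 3) = 3 s.f.
Rounded to 3 significant figures: 169 mL.

169 mL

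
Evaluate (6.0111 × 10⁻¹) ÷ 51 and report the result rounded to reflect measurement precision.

0.012

(6.0111 × 10⁻¹) ÷ 51 = 0.0117864705882…
Multiplication/division keeps the fewest significant figures: 6.0111 × 10⁻¹ → 5 s.f., 51 → 2 s.f.; limit is 2.
Rounded to 2 significant figures: 0.012.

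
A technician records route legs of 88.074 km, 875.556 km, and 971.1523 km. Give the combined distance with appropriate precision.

1934.782 km

88.074 km + 875.556 km + 971.1523 km = 1934.7823 km.
Addition/subtraction keeps the fewest decimal places: 88.074 → 3 decimal places, 875.556 → 3 decimal places, 971.1523 → 4 decimal places; limit is 3.
Rounded to 3 decimal places: 1934.782 km.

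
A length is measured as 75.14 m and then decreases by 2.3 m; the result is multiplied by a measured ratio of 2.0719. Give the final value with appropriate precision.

151 m

75.14 m − 2.3 m = 72.84 m; the difference is limited to 1 decimal place (3 s.f.).
Carrying full precision, 72.84 × 2.0719 = 150.917196 m; 2.0719 has 5 s.f., so the result keeps min(3, 5) = 3 s.f.
Rounded to 3 significant figures: 151 m.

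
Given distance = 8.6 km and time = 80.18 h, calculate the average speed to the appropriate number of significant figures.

average speed = 8.6 km ÷ 80.18 h = 0.107258667997… km/h.
8.6 has 2 significant figures; 80.18 has 4.
Division/multiplication keeps the fewest: 2 significant figures.
Rounded: 0.11 km/h.

0.11 km/h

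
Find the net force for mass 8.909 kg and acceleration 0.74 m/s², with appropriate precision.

net force = 8.909 kg × 0.74 m/s² = 6.59266 N.
8.909 has 4 significant figures; 0.74 has 2.
Division/multiplication keeps the fewest: 2 significant figures.
Rounded: 6.6 N.

6.6 N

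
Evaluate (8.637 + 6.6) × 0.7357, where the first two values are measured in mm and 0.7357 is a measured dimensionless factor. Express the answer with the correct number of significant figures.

8.637 mm + 6.6 mm = 15.237 mm; the sum is limited to 1 decimal place (3 s.f.).
Carrying full precision, 15.237 × 0.7357 = 11.2098609 mm; 0.7357 has 4 s.f., so the result keeps min(3, 4) = 3 s.f.
Rounded to 3 significant figures: 11.2 mm.

11.2 mm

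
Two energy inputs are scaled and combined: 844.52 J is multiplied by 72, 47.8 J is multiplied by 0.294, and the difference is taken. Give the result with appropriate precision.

844.52 × 72 = 60805.44 → 6.1 × 10⁴ J (2 s.f., last digit at the 10^3 place).
47.8 × 0.294 = 14.0532 → 14.1 J (3 s.f., last digit at the 10^-1 place).
Difference: 60791.3868 J; keep the coarser place, 10^3.
Result: 6.1 × 10⁴ J.

6.1 × 10⁴ J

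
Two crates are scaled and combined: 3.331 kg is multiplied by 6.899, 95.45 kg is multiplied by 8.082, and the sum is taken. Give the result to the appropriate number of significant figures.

3.331 × 6.899 = 22.980569 → 22.98 kg (4 s.f., last digit at the 10^-2 place).
95.45 × 8.082 = 771.4269 → 771.4 kg (4 s.f., last digit at the 10^-1 place).
Sum: 794.407469 kg; keep the coarser place, 10^-1.
Result: 794.4 kg.

794.4 kg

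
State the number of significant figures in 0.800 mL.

3

0.800: leading zeros are not significant; trailing zeros after a decimal point are significant.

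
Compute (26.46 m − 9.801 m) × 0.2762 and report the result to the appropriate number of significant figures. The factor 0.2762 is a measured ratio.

26.46 m − 9.801 m = 16.659 m; the difference is limited to 2 decimal places (4 s.f.).
Carrying full precision, 16.659 × 0.2762 = 4.6012158 m; 0.2762 has 4 s.f., so the result keeps min(4, 4) = 4 s.f.
Rounded to 4 significant figures: 4.601 m.

4.601 m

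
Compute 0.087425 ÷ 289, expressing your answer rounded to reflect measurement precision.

3.03 × 10^-4

0.087425 ÷ 289 = 0.000302508650519…
Multiplication/division keeps the fewest significant figures: 0.087425 → 5 s.f., 289 → 3 s.f.; limit is 3.
Rounded to 3 significant figures: 3.03 × 10^-4.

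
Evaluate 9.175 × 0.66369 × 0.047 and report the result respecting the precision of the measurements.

9.175 × 0.66369 × 0.047 = 0.28619972025
Multiplication/division keeps the fewest significant figures: 9.175 → 4 s.f., 0.66369 → 5 s.f., 0.047 → 2 s.f.; limit is 2.
Rounded to 2 significant figures: 0.29.

0.29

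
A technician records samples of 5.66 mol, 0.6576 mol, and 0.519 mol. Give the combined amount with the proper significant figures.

6.84 mol

5.66 mol + 0.6576 mol + 0.519 mol = 6.8366 mol.
Addition/subtraction keeps the fewest decimal places: 5.66 → 2 decimal places, 0.6576 → 4 decimal places, 0.519 → 3 decimal places; limit is 2.
Rounded to 2 decimal places: 6.84 mol.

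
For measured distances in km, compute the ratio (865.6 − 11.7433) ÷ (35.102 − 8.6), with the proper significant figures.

32.2

865.6 − 11.7433 = 853.8567, limited to 1 d.p. → 4 s.f.; 35.102 − 8.6 = 26.502, limited to 1 d.p. → 3 s.f.
Carrying full precision, 853.8567 ÷ 26.502 = 32.2185759565…; keep min(4, 3) = 3 s.f.
Rounded to 3 significant figures: 32.2.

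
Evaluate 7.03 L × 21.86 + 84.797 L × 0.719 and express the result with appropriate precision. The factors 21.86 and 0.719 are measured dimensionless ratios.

215 L

7.03 × 21.86 = 153.6758 → 154 L (3 s.f., last digit at the 10^0 place).
84.797 × 0.719 = 60.969043 → 61.0 L (3 s.f., last digit at the 10^-1 place).
Sum: 214.644843 L; keep the coarser place, 10^0.
Result: 215 L.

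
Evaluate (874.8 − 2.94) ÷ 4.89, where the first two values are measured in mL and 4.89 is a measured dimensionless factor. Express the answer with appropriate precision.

874.8 mL − 2.94 mL = 871.86 mL; the difference is limited to 1 decimal place (4 s.f.).
Carrying full precision, 871.86 ÷ 4.89 = 178.294478528… mL; 4.89 has 3 s.f., so the result keeps min(4, 3) = 3 s.f.
Rounded to 3 significant figures: 178 mL.

178 mL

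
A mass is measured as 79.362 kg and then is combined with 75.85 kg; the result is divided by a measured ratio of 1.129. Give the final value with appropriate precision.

137.5 kg

79.362 kg + 75.85 kg = 155.212 kg; the sum is limited to 2 decimal places (5 s.f.).
Carrying full precision, 155.212 ÷ 1.129 = 137.47741364… kg; 1.129 has 4 s.f., so the result keeps min(5, 4) = 4 s.f.
Rounded to 4 significant figures: 137.5 kg.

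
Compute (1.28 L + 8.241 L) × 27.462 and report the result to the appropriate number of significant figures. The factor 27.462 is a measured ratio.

1.28 L + 8.241 L = 9.521 L; the sum is limited to 2 decimal places (3 s.f.).
Carrying full precision, 9.521 × 27.462 = 261.465702 L; 27.462 has 5 s.f., so the result keeps min(3, 5) = 3 s.f.
Rounded to 3 significant figures: 261 L.

261 L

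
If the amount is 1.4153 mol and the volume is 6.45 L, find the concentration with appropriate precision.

0.219 mol/L

concentration = 1.4153 mol ÷ 6.45 L = 0.219426356589… mol/L.
1.4153 has 5 significant figures; 6.45 has 3.
Division/multiplication keeps the fewest: 3 significant figures.
Rounded: 0.219 mol/L.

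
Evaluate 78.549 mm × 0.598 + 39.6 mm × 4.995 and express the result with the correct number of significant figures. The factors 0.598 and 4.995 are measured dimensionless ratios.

245 mm

78.549 × 0.598 = 46.972302 → 47.0 mm (3 s.f., last digit at the 10^-1 place).
39.6 × 4.995 = 197.802 → 198 mm (3 s.f., last digit at the 10^0 place).
Sum: 244.774302 mm; keep the coarser place, 10^0.
Result: 245 mm.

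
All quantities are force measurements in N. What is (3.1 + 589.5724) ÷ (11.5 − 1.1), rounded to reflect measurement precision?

57.0

3.1 + 589.5724 = 592.6724, limited to 1 d.p. → 4 s.f.; 11.5 − 1.1 = 10.4, limited to 1 d.p. → 3 s.f.
Carrying full precision, 592.6724 ÷ 10.4 = 56.9877307692…; keep min(4, 3) = 3 s.f.
Rounded to 3 significant figures: 57.0.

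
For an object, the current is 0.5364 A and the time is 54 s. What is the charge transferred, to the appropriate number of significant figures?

charge transferred = 0.5364 A × 54 s = 28.9656 C.
0.5364 has 4 significant figures; 54 has 2.
Division/multiplication keeps the fewest: 2 significant figures.
Rounded: 29 C.

29 C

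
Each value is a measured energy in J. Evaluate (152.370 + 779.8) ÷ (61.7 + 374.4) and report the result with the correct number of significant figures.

152.370 + 779.8 = 932.170, limited to 1 d.p. → 4 s.f.; 61.7 + 374.4 = 436.1, limited to 1 d.p. → 4 s.f.
Carrying full precision, 932.170 ÷ 436.1 = 2.13751433158…; keep min(4, 4) = 4 s.f.
Rounded to 4 significant figures: 2.138.

2.138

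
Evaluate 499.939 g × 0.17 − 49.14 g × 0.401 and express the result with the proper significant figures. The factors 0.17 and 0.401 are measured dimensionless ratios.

499.939 × 0.17 = 84.98963 → 85 g (2 s.f., last digit at the 10^0 place).
49.14 × 0.401 = 19.70514 → 19.7 g (3 s.f., last digit at the 10^-1 place).
Difference: 65.28449 g; keep the coarser place, 10^0.
Result: 65 g.

65 g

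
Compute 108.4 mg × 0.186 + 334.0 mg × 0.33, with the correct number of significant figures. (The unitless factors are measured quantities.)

108.4 × 0.186 = 20.1624 → 20.2 mg (3 s.f., last digit at the 10^-1 place).
334.0 × 0.33 = 110.22 → 1.1 × 10² mg (2 s.f., last digit at the 10^1 place).
Sum: 130.3824 mg; keep the coarser place, 10^1.
Result: 1.3 × 10² mg.

1.3 × 10² mg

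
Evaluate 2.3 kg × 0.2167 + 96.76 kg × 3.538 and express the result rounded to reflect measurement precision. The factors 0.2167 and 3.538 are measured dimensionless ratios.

342.8 kg

2.3 × 0.2167 = 0.49841 → 0.50 kg (2 s.f., last digit at the 10^-2 place).
96.76 × 3.538 = 342.33688 → 342.3 kg (4 s.f., last digit at the 10^-1 place).
Sum: 342.83529 kg; keep the coarser place, 10^-1.
Result: 342.8 kg.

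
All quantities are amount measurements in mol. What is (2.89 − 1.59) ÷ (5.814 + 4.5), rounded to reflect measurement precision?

1.26 × 10^-1

2.89 − 1.59 = 1.30, limited to 2 d.p. → 3 s.f.; 5.814 + 4.5 = 10.314, limited to 1 d.p. → 3 s.f.
Carrying full precision, 1.30 ÷ 10.314 = 0.126042272639…; keep min(3, 3) = 3 s.f.
Rounded to 3 significant figures: 1.26 × 10^-1.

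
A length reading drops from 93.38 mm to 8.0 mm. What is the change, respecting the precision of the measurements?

85.4 mm

93.38 mm − 8.0 mm = 85.38 mm.
Addition/subtraction keeps the fewest decimal places: 93.38 → 2 decimal places, 8.0 → 1 decimal place; limit is 1.
Rounded to 1 decimal place: 85.4 mm.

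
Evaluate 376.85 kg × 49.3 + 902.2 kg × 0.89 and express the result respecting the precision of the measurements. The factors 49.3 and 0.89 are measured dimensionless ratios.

376.85 × 49.3 = 18578.705 → 1.86 × 10⁴ kg (3 s.f., last digit at the 10^2 place).
902.2 × 0.89 = 802.958 → 8.0 × 10² kg (2 s.f., last digit at the 10^1 place).
Sum: 19381.663 kg; keep the coarser place, 10^2.
Result: 1.94 × 10⁴ kg.

1.94 × 10⁴ kg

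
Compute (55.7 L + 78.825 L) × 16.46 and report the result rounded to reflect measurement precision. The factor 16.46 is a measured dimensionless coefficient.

55.7 L + 78.825 L = 134.525 L; the sum is limited to 1 decimal place (4 s.f.).
Carrying full precision, 134.525 × 16.46 = 2214.2815 L; 16.46 has 4 s.f., so the result keeps min(4, 4) = 4 s.f.
Rounded to 4 significant figures: 2214 L.

2214 L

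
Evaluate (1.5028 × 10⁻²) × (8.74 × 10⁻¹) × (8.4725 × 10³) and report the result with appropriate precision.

(1.5028 × 10⁻²) × (8.74 × 10⁻¹) × (8.4725 × 10³) = 111.28181402
Multiplication/division keeps the fewest significant figures: 1.5028 × 10⁻² → 5 s.f., 8.74 × 10⁻¹ → 3 s.f., 8.4725 × 10³ → 5 s.f.; limit is 3.
Rounded to 3 significant figures: 1.11 × 10².

1.11 × 10²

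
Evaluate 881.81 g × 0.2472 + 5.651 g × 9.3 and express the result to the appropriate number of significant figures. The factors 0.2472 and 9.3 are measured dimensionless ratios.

271 g

881.81 × 0.2472 = 217.983432 → 218.0 g (4 s.f., last digit at the 10^-1 place).
5.651 × 9.3 = 52.5543 → 53 g (2 s.f., last digit at the 10^0 place).
Sum: 270.537732 g; keep the coarser place, 10^0.
Result: 271 g.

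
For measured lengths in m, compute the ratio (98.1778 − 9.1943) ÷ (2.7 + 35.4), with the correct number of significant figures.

2.34

98.1778 − 9.1943 = 88.9835, limited to 4 d.p. → 6 s.f.; 2.7 + 35.4 = 38.1, limited to 1 d.p. → 3 s.f.
Carrying full precision, 88.9835 ÷ 38.1 = 2.33552493438…; keep min(6, 3) = 3 s.f.
Rounded to 3 significant figures: 2.34.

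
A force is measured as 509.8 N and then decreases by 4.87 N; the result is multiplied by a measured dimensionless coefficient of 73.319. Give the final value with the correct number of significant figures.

3.702 × 10⁴ N

509.8 N − 4.87 N = 504.93 N; the difference is limited to 1 decimal place (4 s.f.).
Carrying full precision, 504.93 × 73.319 = 37020.96267 N; 73.319 has 5 s.f., so the result keeps min(4, 5) = 4 s.f.
Rounded to 4 significant figures: 3.702 × 10⁴ N.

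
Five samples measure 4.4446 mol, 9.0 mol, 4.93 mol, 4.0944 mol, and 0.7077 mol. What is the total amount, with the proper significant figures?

23.2 mol

4.4446 mol + 9.0 mol + 4.93 mol + 4.0944 mol + 0.7077 mol = 23.1767 mol.
Addition/subtraction keeps the fewest decimal places: 4.4446 → 4 decimal places, 9.0 → 1 decimal place, 4.93 → 2 decimal places, 4.0944 → 4 decimal places, 0.7077 → 4 decimal places; limit is 1.
Rounded to 1 decimal place: 23.2 mol.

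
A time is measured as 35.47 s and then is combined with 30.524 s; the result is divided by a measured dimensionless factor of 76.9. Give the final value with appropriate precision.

0.858 s

35.47 s + 30.524 s = 65.994 s; the sum is limited to 2 decimal places (4 s.f.).
Carrying full precision, 65.994 ÷ 76.9 = 0.858179453836… s; 76.9 has 3 s.f., so the result keeps min(4, 3) = 3 s.f.
Rounded to 3 significant figures: 0.858 s.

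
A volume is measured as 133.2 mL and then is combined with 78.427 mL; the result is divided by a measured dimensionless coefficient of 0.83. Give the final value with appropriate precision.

2.5 × 10^2 mL

133.2 mL + 78.427 mL = 211.627 mL; the sum is limited to 1 decimal place (4 s.f.).
Carrying full precision, 211.627 ÷ 0.83 = 254.972289157… mL; 0.83 has 2 s.f., so the result keeps min(4, 2) = 2 s.f.
Rounded to 2 significant figures: 2.5 × 10^2 mL.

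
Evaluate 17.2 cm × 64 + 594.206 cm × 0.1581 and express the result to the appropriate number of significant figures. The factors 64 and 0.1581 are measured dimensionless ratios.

1.2 × 10³ cm

17.2 × 64 = 1100.8 → 1.1 × 10³ cm (2 s.f., last digit at the 10^2 place).
594.206 × 0.1581 = 93.9439686 → 93.94 cm (4 s.f., last digit at the 10^-2 place).
Sum: 1194.7439686 cm; keep the coarser place, 10^2.
Result: 1.2 × 10³ cm.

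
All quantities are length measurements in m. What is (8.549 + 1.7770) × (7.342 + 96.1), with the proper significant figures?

8.549 + 1.7770 = 10.3260, limited to 3 d.p. → 5 s.f.; 7.342 + 96.1 = 103.442, limited to 1 d.p. → 4 s.f.
Carrying full precision, 10.3260 × 103.442 = 1068.142092; keep min(5, 4) = 4 s.f.
Rounded to 4 significant figures: 1068 m².

1068 m²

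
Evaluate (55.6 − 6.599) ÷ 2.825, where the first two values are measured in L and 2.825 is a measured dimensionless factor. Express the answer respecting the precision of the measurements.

17.3 L

55.6 L − 6.599 L = 49.001 L; the difference is limited to 1 decimal place (3 s.f.).
Carrying full precision, 49.001 ÷ 2.825 = 17.3454867257… L; 2.825 has 4 s.f., so the result keeps min(3, 4) = 3 s.f.
Rounded to 3 significant figures: 17.3 L.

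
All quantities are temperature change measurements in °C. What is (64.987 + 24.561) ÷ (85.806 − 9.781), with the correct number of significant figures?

64.987 + 24.561 = 89.548, limited to 3 d.p. → 5 s.f.; 85.806 − 9.781 = 76.025, limited to 3 d.p. → 5 s.f.
Carrying full precision, 89.548 ÷ 76.025 = 1.17787569878…; keep min(5, 5) = 5 s.f.
Rounded to 5 significant figures: 1.1779.

1.1779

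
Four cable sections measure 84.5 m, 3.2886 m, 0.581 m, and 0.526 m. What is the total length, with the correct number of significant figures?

84.5 m + 3.2886 m + 0.581 m + 0.526 m = 88.8956 m.
Addition/subtraction keeps the fewest decimal places: 84.5 → 1 decimal place, 3.2886 → 4 decimal places, 0.581 → 3 decimal places, 0.526 → 3 decimal places; limit is 1.
Rounded to 1 decimal place: 88.9 m.

88.9 m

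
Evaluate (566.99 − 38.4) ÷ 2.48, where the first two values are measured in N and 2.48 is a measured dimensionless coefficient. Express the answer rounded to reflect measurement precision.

213 N

566.99 N − 38.4 N = 528.59 N; the difference is limited to 1 decimal place (4 s.f.).
Carrying full precision, 528.59 ÷ 2.48 = 213.141129032… N; 2.48 has 3 s.f., so the result keeps min(4, 3) = 3 s.f.
Rounded to 3 significant figures: 213 N.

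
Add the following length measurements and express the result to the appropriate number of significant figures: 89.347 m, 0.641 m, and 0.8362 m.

90.824 m

89.347 m + 0.641 m + 0.8362 m = 90.8242 m.
Addition/subtraction keeps the fewest decimal places: 89.347 → 3 decimal places, 0.641 → 3 decimal places, 0.8362 → 4 decimal places; limit is 3.
Rounded to 3 decimal places: 90.824 m.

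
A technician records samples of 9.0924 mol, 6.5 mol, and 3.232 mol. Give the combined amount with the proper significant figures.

9.0924 mol + 6.5 mol + 3.232 mol = 18.8244 mol.
Addition/subtraction keeps the fewest decimal places: 9.0924 → 4 decimal places, 6.5 → 1 decimal place, 3.232 → 3 decimal places; limit is 1.
Rounded to 1 decimal place: 18.8 mol.

18.8 mol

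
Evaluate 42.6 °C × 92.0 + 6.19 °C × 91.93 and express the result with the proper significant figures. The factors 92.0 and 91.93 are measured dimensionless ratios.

4.49 × 10^3 °C

42.6 × 92.0 = 3919.2 → 3.92 × 10^3 °C (3 s.f., last digit at the 10^1 place).
6.19 × 91.93 = 569.0467 → 569 °C (3 s.f., last digit at the 10^0 place).
Sum: 4488.2467 °C; keep the coarser place, 10^1.
Result: 4.49 × 10^3 °C.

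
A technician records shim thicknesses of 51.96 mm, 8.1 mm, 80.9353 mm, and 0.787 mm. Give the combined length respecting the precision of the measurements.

141.8 mm

51.96 mm + 8.1 mm + 80.9353 mm + 0.787 mm = 141.7823 mm.
Addition/subtraction keeps the fewest decimal places: 51.96 → 2 decimal places, 8.1 → 1 decimal place, 80.9353 → 4 decimal places, 0.787 → 3 decimal places; limit is 1.
Rounded to 1 decimal place: 141.8 mm.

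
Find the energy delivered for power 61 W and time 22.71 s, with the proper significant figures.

1.4 × 10³ J

energy delivered = 61 W × 22.71 s = 1385.31 J.
61 has 2 significant figures; 22.71 has 4.
Division/multiplication keeps the fewest: 2 significant figures.
Rounded: 1.4 × 10³ J.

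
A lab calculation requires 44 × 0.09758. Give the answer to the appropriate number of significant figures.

44 × 0.09758 = 4.29352
Multiplication/division keeps the fewest significant figures: 44 → 2 s.f., 0.09758 → 4 s.f.; limit is 2.
Rounded to 2 significant figures: 4.3.

4.3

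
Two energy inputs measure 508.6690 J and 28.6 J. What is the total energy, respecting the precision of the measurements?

537.3 J

508.6690 J + 28.6 J = 537.2690 J.
Addition/subtraction keeps the fewest decimal places: 508.6690 → 4 decimal places, 28.6 → 1 decimal place; limit is 1.
Rounded to 1 decimal place: 537.3 J.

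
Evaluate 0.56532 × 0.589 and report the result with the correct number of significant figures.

0.56532 × 0.589 = 0.33297348
Multiplication/division keeps the fewest significant figures: 0.56532 → 5 s.f., 0.589 → 3 s.f.; limit is 3.
Rounded to 3 significant figures: 0.333.

0.333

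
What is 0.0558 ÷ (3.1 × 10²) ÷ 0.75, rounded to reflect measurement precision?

2.4 × 10⁻⁴

0.0558 ÷ (3.1 × 10²) ÷ 0.75 = 0.00024
Multiplication/division keeps the fewest significant figures: 0.0558 → 3 s.f., 3.1 × 10² → 2 s.f., 0.75 → 2 s.f.; limit is 2.
Rounded to 2 significant figures: 2.4 × 10⁻⁴.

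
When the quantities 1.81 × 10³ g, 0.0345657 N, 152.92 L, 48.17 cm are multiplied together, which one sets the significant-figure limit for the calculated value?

1.81 × 10³ g

1.81 × 10³ g → 3 s.f.; 0.0345657 N → 6 s.f.; 152.92 L → 5 s.f.; 48.17 cm → 4 s.f.
The fewest is 3 significant figures, from 1.81 × 10³ g.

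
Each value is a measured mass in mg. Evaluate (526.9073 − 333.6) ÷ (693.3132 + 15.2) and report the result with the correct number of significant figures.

526.9073 − 333.6 = 193.3073, limited to 1 d.p. → 4 s.f.; 693.3132 + 15.2 = 708.5132, limited to 1 d.p. → 4 s.f.
Carrying full precision, 193.3073 ÷ 708.5132 = 0.272835142662…; keep min(4, 4) = 4 s.f.
Rounded to 4 significant figures: 0.2728.

0.2728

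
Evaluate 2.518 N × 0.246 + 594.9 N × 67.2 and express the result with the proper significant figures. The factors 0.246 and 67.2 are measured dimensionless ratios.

2.518 × 0.246 = 0.619428 → 0.619 N (3 s.f., last digit at the 10^-3 place).
594.9 × 67.2 = 39977.28 → 4.00 × 10^4 N (3 s.f., last digit at the 10^2 place).
Sum: 39977.899428 N; keep the coarser place, 10^2.
Result: 4.00 × 10^4 N.

4.00 × 10^4 N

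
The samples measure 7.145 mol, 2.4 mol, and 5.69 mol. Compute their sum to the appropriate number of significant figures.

15.2 mol

7.145 mol + 2.4 mol + 5.69 mol = 15.235 mol.
Addition/subtraction keeps the fewest decimal places: 7.145 → 3 decimal places, 2.4 → 1 decimal place, 5.69 → 2 decimal places; limit is 1.
Rounded to 1 decimal place: 15.2 mol.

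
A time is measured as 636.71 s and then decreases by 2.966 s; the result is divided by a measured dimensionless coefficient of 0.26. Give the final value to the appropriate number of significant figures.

2.4 × 10^3 s

636.71 s − 2.966 s = 633.744 s; the difference is limited to 2 decimal places (5 s.f.).
Carrying full precision, 633.744 ÷ 0.26 = 2437.47692308… s; 0.26 has 2 s.f., so the result keeps min(5, 2) = 2 s.f.
Rounded to 2 significant figures: 2.4 × 10^3 s.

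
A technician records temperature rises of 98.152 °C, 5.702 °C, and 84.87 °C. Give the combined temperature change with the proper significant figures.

188.72 °C

98.152 °C + 5.702 °C + 84.87 °C = 188.724 °C.
Addition/subtraction keeps the fewest decimal places: 98.152 → 3 decimal places, 5.702 → 3 decimal places, 84.87 → 2 decimal places; limit is 2.
Rounded to 2 decimal places: 188.72 °C.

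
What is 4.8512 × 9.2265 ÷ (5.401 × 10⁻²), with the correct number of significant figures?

4.8512 × 9.2265 ÷ (5.401 × 10⁻²) = 828.727954083…
Multiplication/division keeps the fewest significant figures: 4.8512 → 5 s.f., 9.2265 → 5 s.f., 5.401 × 10⁻² → 4 s.f.; limit is 4.
Rounded to 4 significant figures: 828.7.

828.7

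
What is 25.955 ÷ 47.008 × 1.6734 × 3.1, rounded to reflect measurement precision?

25.955 ÷ 47.008 × 1.6734 × 3.1 = 2.86424865342…
Multiplication/division keeps the fewest significant figures: 25.955 → 5 s.f., 47.008 → 5 s.f., 1.6734 → 5 s.f., 3.1 → 2 s.f.; limit is 2.
Rounded to 2 significant figures: 2.9.

2.9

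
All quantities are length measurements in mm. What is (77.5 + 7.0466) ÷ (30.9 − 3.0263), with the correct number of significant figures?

3.03

77.5 + 7.0466 = 84.5466, limited to 1 d.p. → 3 s.f.; 30.9 − 3.0263 = 27.8737, limited to 1 d.p. → 3 s.f.
Carrying full precision, 84.5466 ÷ 27.8737 = 3.03320334222…; keep min(3, 3) = 3 s.f.
Rounded to 3 significant figures: 3.03.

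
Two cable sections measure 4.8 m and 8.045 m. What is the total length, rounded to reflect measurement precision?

4.8 m + 8.045 m = 12.845 m.
Addition/subtraction keeps the fewest decimal places: 4.8 → 1 decimal place, 8.045 → 3 decimal places; limit is 1.
Rounded to 1 decimal place: 12.8 m.

12.8 m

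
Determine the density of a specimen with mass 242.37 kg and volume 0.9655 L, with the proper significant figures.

density = 242.37 kg ÷ 0.9655 L = 251.030554117… kg/L.
242.37 has 5 significant figures; 0.9655 has 4.
Division/multiplication keeps the fewest: 4 significant figures.
Rounded: 251.0 kg/L.

251.0 kg/L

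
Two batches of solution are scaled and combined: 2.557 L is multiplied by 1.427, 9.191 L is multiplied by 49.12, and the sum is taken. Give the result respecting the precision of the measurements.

2.557 × 1.427 = 3.648839 → 3.649 L (4 s.f., last digit at the 10^-3 place).
9.191 × 49.12 = 451.46192 → 451.5 L (4 s.f., last digit at the 10^-1 place).
Sum: 455.110759 L; keep the coarser place, 10^-1.
Result: 455.1 L.

455.1 L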